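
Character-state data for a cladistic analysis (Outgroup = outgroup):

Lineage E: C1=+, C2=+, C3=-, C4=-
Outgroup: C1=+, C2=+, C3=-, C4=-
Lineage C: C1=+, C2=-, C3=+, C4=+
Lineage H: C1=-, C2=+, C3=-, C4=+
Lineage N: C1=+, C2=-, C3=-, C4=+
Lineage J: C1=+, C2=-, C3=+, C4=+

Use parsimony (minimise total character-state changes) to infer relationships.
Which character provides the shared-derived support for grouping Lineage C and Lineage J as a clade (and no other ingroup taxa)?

Character polarity is set by the outgroup: the derived state is whichever differs from the outgroup's state, so for C1, C2 the derived state is '-', and for the remaining characters it is '+'.
C1: derived state '-' in Lineage H only — an autapomorphy, so it tells us nothing about relationships among taxa.
Only Lineage C, Lineage J, and Lineage N show the derived state '-' for C2, supporting them as a clade.
C3 (derived state '+') is shared by Lineage C and Lineage J — a synapomorphy uniting that clade.
Only Lineage C, Lineage H, Lineage J, and Lineage N show the derived state '+' for C4, supporting them as a clade.
Most parsimonious ingroup topology: (Lineage E,(Lineage H,((Lineage J,Lineage C),Lineage N))).
The clade {Lineage C, Lineage J} is supported by C3: its derived state '+' occurs in exactly those taxa and in no other taxon (including the outgroup).

C3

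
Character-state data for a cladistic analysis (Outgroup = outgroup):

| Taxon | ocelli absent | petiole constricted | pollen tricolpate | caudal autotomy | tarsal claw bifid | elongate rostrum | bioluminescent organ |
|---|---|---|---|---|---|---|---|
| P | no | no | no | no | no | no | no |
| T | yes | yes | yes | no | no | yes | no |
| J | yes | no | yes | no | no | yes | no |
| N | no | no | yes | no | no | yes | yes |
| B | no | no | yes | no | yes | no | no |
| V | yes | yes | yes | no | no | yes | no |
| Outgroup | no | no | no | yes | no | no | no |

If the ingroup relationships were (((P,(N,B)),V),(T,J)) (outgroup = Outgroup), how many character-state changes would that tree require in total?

Map each character onto (((P,(N,B)),V),(T,J)) (rooted by Outgroup) and count the minimum state changes it requires (Fitch parsimony):
ocelli absent: 2; petiole constricted: 2; pollen tricolpate: 2; caudal autotomy: 1; tarsal claw bifid: 1; elongate rostrum: 3; bioluminescent organ: 1.
Total tree length = 12.

12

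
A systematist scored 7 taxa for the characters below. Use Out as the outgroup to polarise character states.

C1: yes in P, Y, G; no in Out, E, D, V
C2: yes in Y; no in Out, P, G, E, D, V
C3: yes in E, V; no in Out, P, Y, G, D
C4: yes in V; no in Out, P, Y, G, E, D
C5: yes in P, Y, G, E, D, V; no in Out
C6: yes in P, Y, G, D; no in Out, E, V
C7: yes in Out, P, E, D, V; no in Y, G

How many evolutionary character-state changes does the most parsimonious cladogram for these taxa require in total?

7

Character polarity is set by the outgroup: the derived state is whichever differs from the outgroup's state, so for C7 the derived state is 'no', and for the remaining characters it is 'yes'.
C1: derived state 'yes' in G, P, and Y only — synapomorphy for {G, P, Y}.
C2 (derived state 'yes') is unique to Y (autapomorphy; uninformative for grouping).
C3: derived state 'yes' in E and V only — synapomorphy for {E, V}.
C4 (derived state 'yes') is unique to V (autapomorphy; uninformative for grouping).
C5 (derived state 'yes') is shared by all ingroup taxa — unites the whole ingroup.
C6: derived state 'yes' in D, G, P, and Y only — synapomorphy for {D, G, P, Y}.
C7 (derived state 'no') is shared by G and Y — a synapomorphy uniting that clade.
Most parsimonious ingroup topology: (((P,(Y,G)),D),(E,V)).
Changes per character on this tree: C1: 1; C2: 1; C3: 1; C4: 1; C5: 1; C6: 1; C7: 1.
Total = 7.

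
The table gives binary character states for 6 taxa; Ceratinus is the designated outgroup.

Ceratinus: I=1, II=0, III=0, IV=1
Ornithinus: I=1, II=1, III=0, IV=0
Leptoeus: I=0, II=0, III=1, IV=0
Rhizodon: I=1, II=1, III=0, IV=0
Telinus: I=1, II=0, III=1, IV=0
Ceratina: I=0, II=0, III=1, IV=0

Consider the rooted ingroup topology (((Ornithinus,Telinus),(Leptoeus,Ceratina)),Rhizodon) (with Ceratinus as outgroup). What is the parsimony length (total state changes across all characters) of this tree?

Map each character onto (((Ornithinus,Telinus),(Leptoeus,Ceratina)),Rhizodon) (rooted by Ceratinus) and count the minimum state changes it requires (Fitch parsimony):
I: 1; II: 2; III: 2; IV: 1.
Total tree length = 6.

6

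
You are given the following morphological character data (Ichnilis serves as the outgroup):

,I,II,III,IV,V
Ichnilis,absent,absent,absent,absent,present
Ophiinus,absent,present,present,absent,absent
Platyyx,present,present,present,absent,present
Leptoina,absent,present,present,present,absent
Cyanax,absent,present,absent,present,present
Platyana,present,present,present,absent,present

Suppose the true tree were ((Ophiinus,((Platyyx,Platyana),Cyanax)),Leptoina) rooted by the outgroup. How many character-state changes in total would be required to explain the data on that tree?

Map each character onto ((Ophiinus,((Platyyx,Platyana),Cyanax)),Leptoina) (rooted by Ichnilis) and count the minimum state changes it requires (Fitch parsimony):
I: 1; II: 1; III: 2; IV: 2; V: 2.
Total tree length = 8.

8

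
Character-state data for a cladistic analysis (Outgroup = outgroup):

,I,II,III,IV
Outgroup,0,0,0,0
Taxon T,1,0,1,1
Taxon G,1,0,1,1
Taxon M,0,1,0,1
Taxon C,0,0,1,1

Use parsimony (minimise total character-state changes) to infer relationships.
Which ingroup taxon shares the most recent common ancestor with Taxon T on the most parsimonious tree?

Taxon G

The outgroup has state '0' for every character, so '1' is the derived state throughout.
I: derived state '1' in Taxon G and Taxon T only — synapomorphy for {Taxon G, Taxon T}.
II (derived state '1') is unique to Taxon M (autapomorphy; uninformative for grouping).
Only Taxon C, Taxon G, and Taxon T show the derived state '1' for III, supporting them as a clade.
All ingroup taxa share the derived state '1' for IV; it defines the ingroup but does not resolve relationships within it.
Most parsimonious ingroup topology: (((Taxon T,Taxon G),Taxon C),Taxon M).
Taxon T and Taxon G form a cherry on this tree, so they are sister taxa.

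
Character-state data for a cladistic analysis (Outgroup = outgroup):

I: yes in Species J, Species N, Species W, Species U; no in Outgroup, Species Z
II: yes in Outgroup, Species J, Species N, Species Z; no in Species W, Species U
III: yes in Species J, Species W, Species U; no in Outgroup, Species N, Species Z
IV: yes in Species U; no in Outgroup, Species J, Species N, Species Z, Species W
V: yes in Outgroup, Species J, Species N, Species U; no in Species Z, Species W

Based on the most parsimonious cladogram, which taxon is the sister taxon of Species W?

Species U

Character polarity is set by the outgroup: the derived state is whichever differs from the outgroup's state, so for II, V the derived state is 'no', and for the remaining characters it is 'yes'.
Only Species J, Species N, Species U, and Species W show the derived state 'yes' for I, supporting them as a clade.
Only Species U and Species W show the derived state 'no' for II, supporting them as a clade.
III: derived state 'yes' in Species J, Species U, and Species W only — synapomorphy for {Species J, Species U, Species W}.
IV: derived state 'yes' in Species U only — an autapomorphy, so it tells us nothing about relationships among taxa.
V groups Species W and Species Z, which is incompatible with the clades supported by the remaining characters; treating it as convergent (homoplasy) costs fewer steps than any alternative tree.
Most parsimonious ingroup topology: (((Species J,(Species W,Species U)),Species N),Species Z).
Species W and Species U form a cherry on this tree, so they are sister taxa.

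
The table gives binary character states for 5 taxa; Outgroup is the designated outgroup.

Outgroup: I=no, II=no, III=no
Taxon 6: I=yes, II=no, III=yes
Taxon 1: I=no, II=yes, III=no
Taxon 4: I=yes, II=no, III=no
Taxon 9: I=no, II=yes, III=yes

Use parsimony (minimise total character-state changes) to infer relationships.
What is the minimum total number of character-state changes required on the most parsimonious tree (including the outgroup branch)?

4

The outgroup has state 'no' for every character, so 'yes' is the derived state throughout.
I: derived state 'yes' in Taxon 4 and Taxon 6 only — synapomorphy for {Taxon 4, Taxon 6}.
Only Taxon 1 and Taxon 9 show the derived state 'yes' for II, supporting them as a clade.
III (state 'yes') occurs in Taxon 6 and Taxon 9 but conflicts with the nesting implied by the other characters — most parsimoniously interpreted as homoplasy.
Most parsimonious ingroup topology: ((Taxon 4,Taxon 6),(Taxon 9,Taxon 1)).
Changes per character on this tree: I: 1; II: 1; III: 2.
Total = 4.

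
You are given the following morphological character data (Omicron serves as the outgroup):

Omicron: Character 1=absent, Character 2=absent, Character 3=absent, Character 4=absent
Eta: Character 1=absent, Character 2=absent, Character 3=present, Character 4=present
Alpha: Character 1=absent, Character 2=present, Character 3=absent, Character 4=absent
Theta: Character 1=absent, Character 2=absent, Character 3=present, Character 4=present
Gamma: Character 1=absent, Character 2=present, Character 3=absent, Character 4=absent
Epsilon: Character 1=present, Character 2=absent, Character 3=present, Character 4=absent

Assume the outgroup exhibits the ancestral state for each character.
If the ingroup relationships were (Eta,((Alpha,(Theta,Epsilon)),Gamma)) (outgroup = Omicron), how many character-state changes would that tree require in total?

Map each character onto (Eta,((Alpha,(Theta,Epsilon)),Gamma)) (rooted by Omicron) and count the minimum state changes it requires (Fitch parsimony):
Character 1: 1; Character 2: 2; Character 3: 2; Character 4: 2.
Total tree length = 7.

7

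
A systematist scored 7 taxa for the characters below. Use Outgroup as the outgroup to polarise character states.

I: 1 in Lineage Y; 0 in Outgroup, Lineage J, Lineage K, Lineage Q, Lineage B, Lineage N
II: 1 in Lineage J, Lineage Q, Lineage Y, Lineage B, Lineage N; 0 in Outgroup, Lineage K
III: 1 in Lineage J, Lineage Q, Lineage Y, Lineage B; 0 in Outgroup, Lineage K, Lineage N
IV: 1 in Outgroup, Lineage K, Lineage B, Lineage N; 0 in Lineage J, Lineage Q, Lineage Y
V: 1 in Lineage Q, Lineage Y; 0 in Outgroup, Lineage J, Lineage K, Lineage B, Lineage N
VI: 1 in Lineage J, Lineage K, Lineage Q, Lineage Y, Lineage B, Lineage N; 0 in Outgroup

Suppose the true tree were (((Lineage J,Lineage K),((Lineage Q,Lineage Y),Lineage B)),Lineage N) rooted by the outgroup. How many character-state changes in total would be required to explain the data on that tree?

Map each character onto (((Lineage J,Lineage K),((Lineage Q,Lineage Y),Lineage B)),Lineage N) (rooted by Outgroup) and count the minimum state changes it requires (Fitch parsimony):
I: 1; II: 2; III: 2; IV: 2; V: 1; VI: 1.
Total tree length = 9.

9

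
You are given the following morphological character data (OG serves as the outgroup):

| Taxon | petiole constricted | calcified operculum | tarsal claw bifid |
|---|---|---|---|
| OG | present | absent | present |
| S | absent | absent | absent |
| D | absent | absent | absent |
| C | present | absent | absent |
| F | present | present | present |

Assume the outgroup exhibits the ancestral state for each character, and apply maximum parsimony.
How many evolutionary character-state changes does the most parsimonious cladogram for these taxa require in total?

Character polarity is set by the outgroup: the derived state is whichever differs from the outgroup's state, so for petiole constricted, tarsal claw bifid the derived state is 'absent', and for the remaining characters it is 'present'.
petiole constricted: derived state 'absent' in D and S only — synapomorphy for {D, S}.
calcified operculum: derived state 'present' in F only — an autapomorphy, so it tells us nothing about relationships among taxa.
Only C, D, and S show the derived state 'absent' for tarsal claw bifid, supporting them as a clade.
Most parsimonious ingroup topology: (((S,D),C),F).
Changes per character on this tree: petiole constricted: 1; calcified operculum: 1; tarsal claw bifid: 1.
Total = 3.

3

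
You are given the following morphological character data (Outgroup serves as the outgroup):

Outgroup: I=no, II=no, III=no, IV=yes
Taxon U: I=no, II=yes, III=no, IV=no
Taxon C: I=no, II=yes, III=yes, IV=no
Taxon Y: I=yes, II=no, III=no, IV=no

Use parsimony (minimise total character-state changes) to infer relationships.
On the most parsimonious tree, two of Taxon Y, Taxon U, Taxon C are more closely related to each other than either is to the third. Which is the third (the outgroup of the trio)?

Taxon Y

Character polarity is set by the outgroup: the derived state is whichever differs from the outgroup's state, so for IV the derived state is 'no', and for the remaining characters it is 'yes'.
I: derived state 'yes' in Taxon Y only — an autapomorphy, so it tells us nothing about relationships among taxa.
Only Taxon C and Taxon U show the derived state 'yes' for II, supporting them as a clade.
III (derived state 'yes') is unique to Taxon C (autapomorphy; uninformative for grouping).
All ingroup taxa share the derived state 'no' for IV; it defines the ingroup but does not resolve relationships within it.
Most parsimonious ingroup topology: ((Taxon U,Taxon C),Taxon Y).
Taxon C and Taxon U share a more recent common ancestor with each other than either does with Taxon Y, so Taxon Y is the least closely related of the three.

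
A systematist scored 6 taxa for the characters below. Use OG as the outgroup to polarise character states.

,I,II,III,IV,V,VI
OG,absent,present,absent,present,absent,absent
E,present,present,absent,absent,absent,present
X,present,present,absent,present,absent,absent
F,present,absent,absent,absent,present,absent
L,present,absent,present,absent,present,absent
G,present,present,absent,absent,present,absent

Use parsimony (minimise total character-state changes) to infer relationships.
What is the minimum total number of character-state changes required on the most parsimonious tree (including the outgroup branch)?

Character polarity is set by the outgroup: the derived state is whichever differs from the outgroup's state, so for II, IV the derived state is 'absent', and for the remaining characters it is 'present'.
All ingroup taxa share the derived state 'present' for I; it defines the ingroup but does not resolve relationships within it.
Only F and L show the derived state 'absent' for II, supporting them as a clade.
III: derived state 'present' in L only — an autapomorphy, so it tells us nothing about relationships among taxa.
Only E, F, G, and L show the derived state 'absent' for IV, supporting them as a clade.
V: derived state 'present' in F, G, and L only — synapomorphy for {F, G, L}.
VI (derived state 'present') is unique to E (autapomorphy; uninformative for grouping).
Most parsimonious ingroup topology: ((E,((F,L),G)),X).
Changes per character on this tree: I: 1; II: 1; III: 1; IV: 1; V: 1; VI: 1.
Total = 6.

6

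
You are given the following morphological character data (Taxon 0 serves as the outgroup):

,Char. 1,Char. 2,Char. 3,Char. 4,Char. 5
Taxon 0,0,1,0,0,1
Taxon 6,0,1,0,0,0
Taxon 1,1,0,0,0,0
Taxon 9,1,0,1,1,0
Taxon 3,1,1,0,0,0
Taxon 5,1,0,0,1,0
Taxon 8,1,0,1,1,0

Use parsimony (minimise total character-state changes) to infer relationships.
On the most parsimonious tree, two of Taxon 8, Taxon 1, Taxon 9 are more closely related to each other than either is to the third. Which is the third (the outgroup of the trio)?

Taxon 1

Character polarity is set by the outgroup: the derived state is whichever differs from the outgroup's state, so for Char. 2, Char. 5 the derived state is '0', and for the remaining characters it is '1'.
Char. 1 (derived state '1') is shared by Taxon 1, Taxon 3, Taxon 5, Taxon 8, and Taxon 9 — a synapomorphy uniting that clade.
Char. 2 (derived state '0') is shared by Taxon 1, Taxon 5, Taxon 8, and Taxon 9 — a synapomorphy uniting that clade.
Char. 3: derived state '1' in Taxon 8 and Taxon 9 only — synapomorphy for {Taxon 8, Taxon 9}.
Char. 4: derived state '1' in Taxon 5, Taxon 8, and Taxon 9 only — synapomorphy for {Taxon 5, Taxon 8, Taxon 9}.
Char. 5 (derived state '0') is shared by all ingroup taxa — unites the whole ingroup.
Most parsimonious ingroup topology: (Taxon 6,((Taxon 1,((Taxon 9,Taxon 8),Taxon 5)),Taxon 3)).
Taxon 8 and Taxon 9 share a more recent common ancestor with each other than either does with Taxon 1, so Taxon 1 is the least closely related of the three.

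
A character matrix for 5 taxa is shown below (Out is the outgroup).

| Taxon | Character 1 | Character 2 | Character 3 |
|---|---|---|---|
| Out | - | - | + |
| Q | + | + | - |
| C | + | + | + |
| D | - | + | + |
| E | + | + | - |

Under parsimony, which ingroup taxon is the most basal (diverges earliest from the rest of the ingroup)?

D

Character polarity is set by the outgroup: the derived state is whichever differs from the outgroup's state, so for Character 3 the derived state is '-', and for the remaining characters it is '+'.
Character 1 (derived state '+') is shared by C, E, and Q — a synapomorphy uniting that clade.
All ingroup taxa share the derived state '+' for Character 2; it defines the ingroup but does not resolve relationships within it.
Character 3 (derived state '-') is shared by E and Q — a synapomorphy uniting that clade.
Most parsimonious ingroup topology: (((Q,E),C),D).
D is sister to the clade containing all other ingroup taxa, so it is the earliest-diverging (most basal) ingroup lineage.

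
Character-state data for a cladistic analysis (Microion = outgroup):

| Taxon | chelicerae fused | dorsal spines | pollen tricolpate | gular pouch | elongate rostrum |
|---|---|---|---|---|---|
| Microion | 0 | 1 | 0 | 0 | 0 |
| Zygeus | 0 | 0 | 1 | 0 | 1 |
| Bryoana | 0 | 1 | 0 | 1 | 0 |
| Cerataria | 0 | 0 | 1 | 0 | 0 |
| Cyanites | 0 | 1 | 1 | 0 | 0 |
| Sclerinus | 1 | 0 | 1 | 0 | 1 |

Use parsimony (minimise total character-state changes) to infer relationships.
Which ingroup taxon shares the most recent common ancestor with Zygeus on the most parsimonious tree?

Character polarity is set by the outgroup: the derived state is whichever differs from the outgroup's state, so for dorsal spines the derived state is '0', and for the remaining characters it is '1'.
chelicerae fused (derived state '1') is unique to Sclerinus (autapomorphy; uninformative for grouping).
Only Cerataria, Sclerinus, and Zygeus show the derived state '0' for dorsal spines, supporting them as a clade.
Only Cerataria, Cyanites, Sclerinus, and Zygeus show the derived state '1' for pollen tricolpate, supporting them as a clade.
gular pouch (derived state '1') is unique to Bryoana (autapomorphy; uninformative for grouping).
Only Sclerinus and Zygeus show the derived state '1' for elongate rostrum, supporting them as a clade.
Most parsimonious ingroup topology: ((((Zygeus,Sclerinus),Cerataria),Cyanites),Bryoana).
Zygeus and Sclerinus form a cherry on this tree, so they are sister taxa.

Sclerinus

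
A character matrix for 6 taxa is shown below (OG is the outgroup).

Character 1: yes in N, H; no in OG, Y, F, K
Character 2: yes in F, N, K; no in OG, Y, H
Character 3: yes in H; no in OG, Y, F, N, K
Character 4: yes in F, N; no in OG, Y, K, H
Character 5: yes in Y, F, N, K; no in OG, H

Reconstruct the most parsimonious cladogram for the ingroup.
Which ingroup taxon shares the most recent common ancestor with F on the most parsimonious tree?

N

The outgroup has state 'no' for every character, so 'yes' is the derived state throughout.
Character 1 (state 'yes') occurs in H and N but conflicts with the nesting implied by the other characters — most parsimoniously interpreted as homoplasy.
Only F, K, and N show the derived state 'yes' for Character 2, supporting them as a clade.
Character 3 (derived state 'yes') is unique to H (autapomorphy; uninformative for grouping).
Character 4 (derived state 'yes') is shared by F and N — a synapomorphy uniting that clade.
Character 5 (derived state 'yes') is shared by F, K, N, and Y — a synapomorphy uniting that clade.
Most parsimonious ingroup topology: ((Y,((F,N),K)),H).
F and N form a cherry on this tree, so they are sister taxa.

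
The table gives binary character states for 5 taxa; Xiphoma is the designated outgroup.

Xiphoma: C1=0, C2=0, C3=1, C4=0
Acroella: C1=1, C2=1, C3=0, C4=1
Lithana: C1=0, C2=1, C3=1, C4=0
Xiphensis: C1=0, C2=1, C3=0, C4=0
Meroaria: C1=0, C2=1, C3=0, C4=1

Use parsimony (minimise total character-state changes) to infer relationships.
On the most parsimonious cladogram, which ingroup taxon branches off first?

Character polarity is set by the outgroup: the derived state is whichever differs from the outgroup's state, so for C3 the derived state is '0', and for the remaining characters it is '1'.
C1 (derived state '1') is unique to Acroella (autapomorphy; uninformative for grouping).
All ingroup taxa share the derived state '1' for C2; it defines the ingroup but does not resolve relationships within it.
C3 (derived state '0') is shared by Acroella, Meroaria, and Xiphensis — a synapomorphy uniting that clade.
Only Acroella and Meroaria show the derived state '1' for C4, supporting them as a clade.
Most parsimonious ingroup topology: (((Acroella,Meroaria),Xiphensis),Lithana).
Lithana is sister to the clade containing all other ingroup taxa, so it is the earliest-diverging (most basal) ingroup lineage.

Lithana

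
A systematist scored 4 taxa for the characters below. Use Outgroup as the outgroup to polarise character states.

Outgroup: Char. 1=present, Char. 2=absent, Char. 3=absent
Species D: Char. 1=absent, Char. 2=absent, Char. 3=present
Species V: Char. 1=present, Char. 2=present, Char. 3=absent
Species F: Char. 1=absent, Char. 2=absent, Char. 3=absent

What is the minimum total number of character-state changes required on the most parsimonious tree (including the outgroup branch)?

3

Character polarity is set by the outgroup: the derived state is whichever differs from the outgroup's state, so for Char. 1 the derived state is 'absent', and for the remaining characters it is 'present'.
Char. 1 (derived state 'absent') is shared by Species D and Species F — a synapomorphy uniting that clade.
Char. 2: derived state 'present' in Species V only — an autapomorphy, so it tells us nothing about relationships among taxa.
Char. 3 (derived state 'present') is unique to Species D (autapomorphy; uninformative for grouping).
Most parsimonious ingroup topology: ((Species D,Species F),Species V).
Changes per character on this tree: Char. 1: 1; Char. 2: 1; Char. 3: 1.
Total = 3.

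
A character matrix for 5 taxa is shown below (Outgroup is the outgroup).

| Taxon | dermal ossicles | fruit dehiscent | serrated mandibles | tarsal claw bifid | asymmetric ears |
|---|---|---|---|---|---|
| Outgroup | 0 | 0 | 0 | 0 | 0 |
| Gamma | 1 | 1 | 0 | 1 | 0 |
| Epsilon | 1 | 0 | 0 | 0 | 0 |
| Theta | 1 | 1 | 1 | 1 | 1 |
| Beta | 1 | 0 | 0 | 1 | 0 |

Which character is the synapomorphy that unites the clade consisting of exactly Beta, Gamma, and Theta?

tarsal claw bifid

The outgroup has state '0' for every character, so '1' is the derived state throughout.
All ingroup taxa share the derived state '1' for dermal ossicles; it defines the ingroup but does not resolve relationships within it.
fruit dehiscent: derived state '1' in Gamma and Theta only — synapomorphy for {Gamma, Theta}.
serrated mandibles (derived state '1') is unique to Theta (autapomorphy; uninformative for grouping).
tarsal claw bifid (derived state '1') is shared by Beta, Gamma, and Theta — a synapomorphy uniting that clade.
asymmetric ears (derived state '1') is unique to Theta (autapomorphy; uninformative for grouping).
Most parsimonious ingroup topology: (((Gamma,Theta),Beta),Epsilon).
The clade {Beta, Gamma, Theta} is supported by tarsal claw bifid: its derived state '1' occurs in exactly those taxa and in no other taxon (including the outgroup).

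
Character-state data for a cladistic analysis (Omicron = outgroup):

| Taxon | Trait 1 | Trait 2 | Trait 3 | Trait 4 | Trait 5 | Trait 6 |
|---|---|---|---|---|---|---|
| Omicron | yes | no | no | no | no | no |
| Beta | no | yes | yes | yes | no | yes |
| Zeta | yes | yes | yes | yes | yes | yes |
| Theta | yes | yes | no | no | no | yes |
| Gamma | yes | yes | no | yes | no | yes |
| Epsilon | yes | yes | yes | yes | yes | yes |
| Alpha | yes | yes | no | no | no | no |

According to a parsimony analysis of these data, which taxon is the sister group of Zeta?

Character polarity is set by the outgroup: the derived state is whichever differs from the outgroup's state, so for Trait 1 the derived state is 'no', and for the remaining characters it is 'yes'.
Trait 1 (derived state 'no') is unique to Beta (autapomorphy; uninformative for grouping).
Trait 2 (derived state 'yes') is shared by all ingroup taxa — unites the whole ingroup.
Trait 3: derived state 'yes' in Beta, Epsilon, and Zeta only — synapomorphy for {Beta, Epsilon, Zeta}.
Trait 4: derived state 'yes' in Beta, Epsilon, Gamma, and Zeta only — synapomorphy for {Beta, Epsilon, Gamma, Zeta}.
Trait 5 (derived state 'yes') is shared by Epsilon and Zeta — a synapomorphy uniting that clade.
Trait 6: derived state 'yes' in Beta, Epsilon, Gamma, Theta, and Zeta only — synapomorphy for {Beta, Epsilon, Gamma, Theta, Zeta}.
Most parsimonious ingroup topology: ((((Beta,(Zeta,Epsilon)),Gamma),Theta),Alpha).
Zeta and Epsilon form a cherry on this tree, so they are sister taxa.

Epsilon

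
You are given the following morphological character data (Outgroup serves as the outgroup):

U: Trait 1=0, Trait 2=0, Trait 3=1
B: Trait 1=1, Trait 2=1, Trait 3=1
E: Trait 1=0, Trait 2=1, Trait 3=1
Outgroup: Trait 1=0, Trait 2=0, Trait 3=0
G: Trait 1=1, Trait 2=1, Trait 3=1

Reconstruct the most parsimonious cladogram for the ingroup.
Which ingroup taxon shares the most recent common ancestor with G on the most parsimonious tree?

The outgroup has state '0' for every character, so '1' is the derived state throughout.
Only B and G show the derived state '1' for Trait 1, supporting them as a clade.
Trait 2 (derived state '1') is shared by B, E, and G — a synapomorphy uniting that clade.
All ingroup taxa share the derived state '1' for Trait 3; it defines the ingroup but does not resolve relationships within it.
Most parsimonious ingroup topology: (((B,G),E),U).
G and B form a cherry on this tree, so they are sister taxa.

B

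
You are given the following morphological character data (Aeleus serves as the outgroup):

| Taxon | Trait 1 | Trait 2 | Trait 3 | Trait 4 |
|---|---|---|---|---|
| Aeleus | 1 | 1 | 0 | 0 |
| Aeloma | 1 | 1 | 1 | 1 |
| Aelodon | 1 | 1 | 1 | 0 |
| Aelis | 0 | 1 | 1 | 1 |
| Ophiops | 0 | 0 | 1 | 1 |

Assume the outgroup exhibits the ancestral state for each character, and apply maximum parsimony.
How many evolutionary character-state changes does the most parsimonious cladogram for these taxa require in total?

4

Character polarity is set by the outgroup: the derived state is whichever differs from the outgroup's state, so for Trait 1, Trait 2 the derived state is '0', and for the remaining characters it is '1'.
Only Aelis and Ophiops show the derived state '0' for Trait 1, supporting them as a clade.
Trait 2 (derived state '0') is unique to Ophiops (autapomorphy; uninformative for grouping).
All ingroup taxa share the derived state '1' for Trait 3; it defines the ingroup but does not resolve relationships within it.
Trait 4: derived state '1' in Aelis, Aeloma, and Ophiops only — synapomorphy for {Aelis, Aeloma, Ophiops}.
Most parsimonious ingroup topology: ((Aeloma,(Aelis,Ophiops)),Aelodon).
Changes per character on this tree: Trait 1: 1; Trait 2: 1; Trait 3: 1; Trait 4: 1.
Total = 4.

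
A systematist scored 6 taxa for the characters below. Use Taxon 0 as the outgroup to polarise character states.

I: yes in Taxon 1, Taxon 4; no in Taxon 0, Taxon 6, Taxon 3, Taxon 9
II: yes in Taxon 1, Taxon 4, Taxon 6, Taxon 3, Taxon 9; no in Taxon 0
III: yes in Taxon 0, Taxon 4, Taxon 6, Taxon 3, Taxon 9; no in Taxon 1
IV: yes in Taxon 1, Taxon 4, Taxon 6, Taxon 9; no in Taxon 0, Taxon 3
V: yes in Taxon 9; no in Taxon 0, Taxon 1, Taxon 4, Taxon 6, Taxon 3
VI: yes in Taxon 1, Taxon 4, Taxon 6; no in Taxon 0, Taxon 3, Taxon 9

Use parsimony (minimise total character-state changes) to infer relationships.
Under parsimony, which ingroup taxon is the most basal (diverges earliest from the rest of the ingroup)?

Taxon 3

Character polarity is set by the outgroup: the derived state is whichever differs from the outgroup's state, so for III the derived state is 'no', and for the remaining characters it is 'yes'.
Only Taxon 1 and Taxon 4 show the derived state 'yes' for I, supporting them as a clade.
All ingroup taxa share the derived state 'yes' for II; it defines the ingroup but does not resolve relationships within it.
III: derived state 'no' in Taxon 1 only — an autapomorphy, so it tells us nothing about relationships among taxa.
IV (derived state 'yes') is shared by Taxon 1, Taxon 4, Taxon 6, and Taxon 9 — a synapomorphy uniting that clade.
V: derived state 'yes' in Taxon 9 only — an autapomorphy, so it tells us nothing about relationships among taxa.
VI: derived state 'yes' in Taxon 1, Taxon 4, and Taxon 6 only — synapomorphy for {Taxon 1, Taxon 4, Taxon 6}.
Most parsimonious ingroup topology: ((((Taxon 1,Taxon 4),Taxon 6),Taxon 9),Taxon 3).
Taxon 3 is sister to the clade containing all other ingroup taxa, so it is the earliest-diverging (most basal) ingroup lineage.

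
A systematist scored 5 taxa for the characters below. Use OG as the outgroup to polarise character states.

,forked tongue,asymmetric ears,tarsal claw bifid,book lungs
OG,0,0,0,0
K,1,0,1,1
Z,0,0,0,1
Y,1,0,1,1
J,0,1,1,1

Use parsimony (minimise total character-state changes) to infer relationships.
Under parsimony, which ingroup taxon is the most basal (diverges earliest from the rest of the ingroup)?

The outgroup has state '0' for every character, so '1' is the derived state throughout.
forked tongue: derived state '1' in K and Y only — synapomorphy for {K, Y}.
asymmetric ears: derived state '1' in J only — an autapomorphy, so it tells us nothing about relationships among taxa.
Only J, K, and Y show the derived state '1' for tarsal claw bifid, supporting them as a clade.
All ingroup taxa share the derived state '1' for book lungs; it defines the ingroup but does not resolve relationships within it.
Most parsimonious ingroup topology: (((K,Y),J),Z).
Z is sister to the clade containing all other ingroup taxa, so it is the earliest-diverging (most basal) ingroup lineage.

Z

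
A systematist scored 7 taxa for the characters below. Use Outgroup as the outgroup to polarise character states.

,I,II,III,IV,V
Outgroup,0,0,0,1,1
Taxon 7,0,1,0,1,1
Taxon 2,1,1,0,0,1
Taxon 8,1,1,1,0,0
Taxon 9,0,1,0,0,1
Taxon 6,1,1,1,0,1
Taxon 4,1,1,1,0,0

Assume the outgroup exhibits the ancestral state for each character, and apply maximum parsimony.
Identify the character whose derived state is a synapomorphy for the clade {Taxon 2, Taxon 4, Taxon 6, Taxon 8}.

Character polarity is set by the outgroup: the derived state is whichever differs from the outgroup's state, so for IV, V the derived state is '0', and for the remaining characters it is '1'.
I: derived state '1' in Taxon 2, Taxon 4, Taxon 6, and Taxon 8 only — synapomorphy for {Taxon 2, Taxon 4, Taxon 6, Taxon 8}.
II (derived state '1') is shared by all ingroup taxa — unites the whole ingroup.
Only Taxon 4, Taxon 6, and Taxon 8 show the derived state '1' for III, supporting them as a clade.
IV (derived state '0') is shared by Taxon 2, Taxon 4, Taxon 6, Taxon 8, and Taxon 9 — a synapomorphy uniting that clade.
V: derived state '0' in Taxon 4 and Taxon 8 only — synapomorphy for {Taxon 4, Taxon 8}.
Most parsimonious ingroup topology: (Taxon 7,((Taxon 2,((Taxon 8,Taxon 4),Taxon 6)),Taxon 9)).
The clade {Taxon 2, Taxon 4, Taxon 6, Taxon 8} is supported by I: its derived state '1' occurs in exactly those taxa and in no other taxon (including the outgroup).

I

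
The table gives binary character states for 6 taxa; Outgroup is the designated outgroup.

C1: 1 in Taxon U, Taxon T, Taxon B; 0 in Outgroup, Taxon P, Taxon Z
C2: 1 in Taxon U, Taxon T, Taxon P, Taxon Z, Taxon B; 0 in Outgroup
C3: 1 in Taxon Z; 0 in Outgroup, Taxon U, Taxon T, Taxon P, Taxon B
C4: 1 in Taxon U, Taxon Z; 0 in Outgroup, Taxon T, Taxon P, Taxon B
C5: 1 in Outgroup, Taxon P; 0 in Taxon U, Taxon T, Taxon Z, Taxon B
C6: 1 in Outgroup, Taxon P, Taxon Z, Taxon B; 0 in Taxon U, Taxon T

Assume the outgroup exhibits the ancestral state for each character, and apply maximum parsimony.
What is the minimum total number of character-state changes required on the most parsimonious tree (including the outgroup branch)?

Character polarity is set by the outgroup: the derived state is whichever differs from the outgroup's state, so for C5, C6 the derived state is '0', and for the remaining characters it is '1'.
Only Taxon B, Taxon T, and Taxon U show the derived state '1' for C1, supporting them as a clade.
All ingroup taxa share the derived state '1' for C2; it defines the ingroup but does not resolve relationships within it.
C3 (derived state '1') is unique to Taxon Z (autapomorphy; uninformative for grouping).
C4 groups Taxon U and Taxon Z, which is incompatible with the clades supported by the remaining characters; treating it as convergent (homoplasy) costs fewer steps than any alternative tree.
Only Taxon B, Taxon T, Taxon U, and Taxon Z show the derived state '0' for C5, supporting them as a clade.
C6 (derived state '0') is shared by Taxon T and Taxon U — a synapomorphy uniting that clade.
Most parsimonious ingroup topology: ((((Taxon U,Taxon T),Taxon B),Taxon Z),Taxon P).
Changes per character on this tree: C1: 1; C2: 1; C3: 1; C4: 2; C5: 1; C6: 1.
Total = 7.

7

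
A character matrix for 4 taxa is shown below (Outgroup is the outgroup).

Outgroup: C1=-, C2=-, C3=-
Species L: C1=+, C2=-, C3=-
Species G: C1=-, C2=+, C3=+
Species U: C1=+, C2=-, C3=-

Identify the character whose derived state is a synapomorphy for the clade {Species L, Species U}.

The outgroup has state '-' for every character, so '+' is the derived state throughout.
C1: derived state '+' in Species L and Species U only — synapomorphy for {Species L, Species U}.
C2: derived state '+' in Species G only — an autapomorphy, so it tells us nothing about relationships among taxa.
C3 (derived state '+') is unique to Species G (autapomorphy; uninformative for grouping).
Most parsimonious ingroup topology: ((Species L,Species U),Species G).
The clade {Species L, Species U} is supported by C1: its derived state '+' occurs in exactly those taxa and in no other taxon (including the outgroup).

C1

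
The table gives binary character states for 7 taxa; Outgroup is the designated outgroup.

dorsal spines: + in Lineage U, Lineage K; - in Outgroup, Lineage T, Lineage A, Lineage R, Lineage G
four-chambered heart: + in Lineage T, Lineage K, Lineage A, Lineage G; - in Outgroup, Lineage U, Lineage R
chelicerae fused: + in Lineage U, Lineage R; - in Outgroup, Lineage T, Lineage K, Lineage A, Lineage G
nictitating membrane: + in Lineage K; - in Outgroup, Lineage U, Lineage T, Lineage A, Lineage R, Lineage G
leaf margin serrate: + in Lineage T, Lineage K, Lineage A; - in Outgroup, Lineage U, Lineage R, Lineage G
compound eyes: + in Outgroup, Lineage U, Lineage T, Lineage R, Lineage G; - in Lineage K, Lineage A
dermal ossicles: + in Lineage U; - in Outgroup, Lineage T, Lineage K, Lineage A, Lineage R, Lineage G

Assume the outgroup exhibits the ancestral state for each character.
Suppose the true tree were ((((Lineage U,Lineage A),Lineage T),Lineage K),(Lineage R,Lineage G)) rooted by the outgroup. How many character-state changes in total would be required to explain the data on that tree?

Map each character onto ((((Lineage U,Lineage A),Lineage T),Lineage K),(Lineage R,Lineage G)) (rooted by Outgroup) and count the minimum state changes it requires (Fitch parsimony):
dorsal spines: 2; four-chambered heart: 3; chelicerae fused: 2; nictitating membrane: 1; leaf margin serrate: 2; compound eyes: 2; dermal ossicles: 1.
Total tree length = 13.

13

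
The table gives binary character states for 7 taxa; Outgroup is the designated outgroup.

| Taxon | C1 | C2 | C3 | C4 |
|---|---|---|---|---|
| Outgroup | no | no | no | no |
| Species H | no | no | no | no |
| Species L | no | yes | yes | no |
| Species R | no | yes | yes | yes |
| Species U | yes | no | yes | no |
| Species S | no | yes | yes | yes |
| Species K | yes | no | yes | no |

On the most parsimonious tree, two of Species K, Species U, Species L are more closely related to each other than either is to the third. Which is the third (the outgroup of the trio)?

Species L

The outgroup has state 'no' for every character, so 'yes' is the derived state throughout.
Only Species K and Species U show the derived state 'yes' for C1, supporting them as a clade.
Only Species L, Species R, and Species S show the derived state 'yes' for C2, supporting them as a clade.
C3: derived state 'yes' in Species K, Species L, Species R, Species S, and Species U only — synapomorphy for {Species K, Species L, Species R, Species S, Species U}.
C4 (derived state 'yes') is shared by Species R and Species S — a synapomorphy uniting that clade.
Most parsimonious ingroup topology: (Species H,((Species L,(Species R,Species S)),(Species U,Species K))).
Species K and Species U share a more recent common ancestor with each other than either does with Species L, so Species L is the least closely related of the three.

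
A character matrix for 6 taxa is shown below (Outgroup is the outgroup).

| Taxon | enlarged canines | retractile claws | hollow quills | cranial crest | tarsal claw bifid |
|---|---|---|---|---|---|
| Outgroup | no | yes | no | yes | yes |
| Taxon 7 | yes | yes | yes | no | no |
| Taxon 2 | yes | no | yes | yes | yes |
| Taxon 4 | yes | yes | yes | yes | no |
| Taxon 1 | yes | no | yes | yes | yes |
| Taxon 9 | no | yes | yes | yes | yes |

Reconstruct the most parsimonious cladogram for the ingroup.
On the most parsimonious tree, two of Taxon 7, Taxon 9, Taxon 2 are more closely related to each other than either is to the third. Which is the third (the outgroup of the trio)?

Taxon 9

Character polarity is set by the outgroup: the derived state is whichever differs from the outgroup's state, so for retractile claws, cranial crest, tarsal claw bifid the derived state is 'no', and for the remaining characters it is 'yes'.
Only Taxon 1, Taxon 2, Taxon 4, and Taxon 7 show the derived state 'yes' for enlarged canines, supporting them as a clade.
retractile claws (derived state 'no') is shared by Taxon 1 and Taxon 2 — a synapomorphy uniting that clade.
All ingroup taxa share the derived state 'yes' for hollow quills; it defines the ingroup but does not resolve relationships within it.
cranial crest: derived state 'no' in Taxon 7 only — an autapomorphy, so it tells us nothing about relationships among taxa.
tarsal claw bifid: derived state 'no' in Taxon 4 and Taxon 7 only — synapomorphy for {Taxon 4, Taxon 7}.
Most parsimonious ingroup topology: (((Taxon 7,Taxon 4),(Taxon 1,Taxon 2)),Taxon 9).
Taxon 7 and Taxon 2 share a more recent common ancestor with each other than either does with Taxon 9, so Taxon 9 is the least closely related of the three.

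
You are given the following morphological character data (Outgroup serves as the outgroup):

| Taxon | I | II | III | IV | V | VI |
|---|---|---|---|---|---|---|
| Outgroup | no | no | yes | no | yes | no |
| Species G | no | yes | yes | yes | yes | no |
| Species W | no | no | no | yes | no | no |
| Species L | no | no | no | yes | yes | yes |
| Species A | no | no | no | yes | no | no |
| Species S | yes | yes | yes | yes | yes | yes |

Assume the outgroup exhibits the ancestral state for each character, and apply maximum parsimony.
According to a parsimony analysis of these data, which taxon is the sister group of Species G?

Species S

Character polarity is set by the outgroup: the derived state is whichever differs from the outgroup's state, so for III, V the derived state is 'no', and for the remaining characters it is 'yes'.
I: derived state 'yes' in Species S only — an autapomorphy, so it tells us nothing about relationships among taxa.
II: derived state 'yes' in Species G and Species S only — synapomorphy for {Species G, Species S}.
Only Species A, Species L, and Species W show the derived state 'no' for III, supporting them as a clade.
All ingroup taxa share the derived state 'yes' for IV; it defines the ingroup but does not resolve relationships within it.
Only Species A and Species W show the derived state 'no' for V, supporting them as a clade.
VI (state 'yes') occurs in Species L and Species S but conflicts with the nesting implied by the other characters — most parsimoniously interpreted as homoplasy.
Most parsimonious ingroup topology: ((Species G,Species S),((Species W,Species A),Species L)).
Species G and Species S form a cherry on this tree, so they are sister taxa.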